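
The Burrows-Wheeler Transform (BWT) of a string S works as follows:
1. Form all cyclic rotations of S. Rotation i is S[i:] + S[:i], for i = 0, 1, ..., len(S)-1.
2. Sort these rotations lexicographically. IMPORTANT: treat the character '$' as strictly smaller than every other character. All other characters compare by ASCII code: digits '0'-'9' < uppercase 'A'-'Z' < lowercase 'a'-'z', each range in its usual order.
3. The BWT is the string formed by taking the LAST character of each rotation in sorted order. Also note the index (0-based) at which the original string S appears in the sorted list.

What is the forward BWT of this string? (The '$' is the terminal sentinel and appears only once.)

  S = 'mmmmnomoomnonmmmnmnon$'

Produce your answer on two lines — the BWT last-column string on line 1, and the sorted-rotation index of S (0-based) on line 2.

Answer: n$nmmmmmnoooommmmonnnm
1

Derivation:
All 22 rotations (rotation i = S[i:]+S[:i]):
  rot[0] = mmmmnomoomnonmmmnmnon$
  rot[1] = mmmnomoomnonmmmnmnon$m
  rot[2] = mmnomoomnonmmmnmnon$mm
  rot[3] = mnomoomnonmmmnmnon$mmm
  rot[4] = nomoomnonmmmnmnon$mmmm
  rot[5] = omoomnonmmmnmnon$mmmmn
  rot[6] = moomnonmmmnmnon$mmmmno
  rot[7] = oomnonmmmnmnon$mmmmnom
  rot[8] = omnonmmmnmnon$mmmmnomo
  rot[9] = mnonmmmnmnon$mmmmnomoo
  rot[10] = nonmmmnmnon$mmmmnomoom
  rot[11] = onmmmnmnon$mmmmnomoomn
  rot[12] = nmmmnmnon$mmmmnomoomno
  rot[13] = mmmnmnon$mmmmnomoomnon
  rot[14] = mmnmnon$mmmmnomoomnonm
  rot[15] = mnmnon$mmmmnomoomnonmm
  rot[16] = nmnon$mmmmnomoomnonmmm
  rot[17] = mnon$mmmmnomoomnonmmmn
  rot[18] = non$mmmmnomoomnonmmmnm
  rot[19] = on$mmmmnomoomnonmmmnmn
  rot[20] = n$mmmmnomoomnonmmmnmno
  rot[21] = $mmmmnomoomnonmmmnmnon
Sorted (with $ < everything):
  sorted[0] = $mmmmnomoomnonmmmnmnon  (last char: 'n')
  sorted[1] = mmmmnomoomnonmmmnmnon$  (last char: '$')
  sorted[2] = mmmnmnon$mmmmnomoomnon  (last char: 'n')
  sorted[3] = mmmnomoomnonmmmnmnon$m  (last char: 'm')
  sorted[4] = mmnmnon$mmmmnomoomnonm  (last char: 'm')
  sorted[5] = mmnomoomnonmmmnmnon$mm  (last char: 'm')
  sorted[6] = mnmnon$mmmmnomoomnonmm  (last char: 'm')
  sorted[7] = mnomoomnonmmmnmnon$mmm  (last char: 'm')
  sorted[8] = mnon$mmmmnomoomnonmmmn  (last char: 'n')
  sorted[9] = mnonmmmnmnon$mmmmnomoo  (last char: 'o')
  sorted[10] = moomnonmmmnmnon$mmmmno  (last char: 'o')
  sorted[11] = n$mmmmnomoomnonmmmnmno  (last char: 'o')
  sorted[12] = nmmmnmnon$mmmmnomoomno  (last char: 'o')
  sorted[13] = nmnon$mmmmnomoomnonmmm  (last char: 'm')
  sorted[14] = nomoomnonmmmnmnon$mmmm  (last char: 'm')
  sorted[15] = non$mmmmnomoomnonmmmnm  (last char: 'm')
  sorted[16] = nonmmmnmnon$mmmmnomoom  (last char: 'm')
  sorted[17] = omnonmmmnmnon$mmmmnomo  (last char: 'o')
  sorted[18] = omoomnonmmmnmnon$mmmmn  (last char: 'n')
  sorted[19] = on$mmmmnomoomnonmmmnmn  (last char: 'n')
  sorted[20] = onmmmnmnon$mmmmnomoomn  (last char: 'n')
  sorted[21] = oomnonmmmnmnon$mmmmnom  (last char: 'm')
Last column: n$nmmmmmnoooommmmonnnm
Original string S is at sorted index 1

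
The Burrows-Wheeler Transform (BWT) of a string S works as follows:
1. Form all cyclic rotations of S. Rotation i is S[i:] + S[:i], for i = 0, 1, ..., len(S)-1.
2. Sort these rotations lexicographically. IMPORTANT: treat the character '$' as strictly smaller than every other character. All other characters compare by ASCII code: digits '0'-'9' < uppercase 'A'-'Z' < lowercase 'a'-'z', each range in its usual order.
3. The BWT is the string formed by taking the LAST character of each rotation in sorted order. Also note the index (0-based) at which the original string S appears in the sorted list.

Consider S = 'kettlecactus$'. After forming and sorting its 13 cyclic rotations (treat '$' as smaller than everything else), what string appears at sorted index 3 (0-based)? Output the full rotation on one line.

All 13 rotations (rotation i = S[i:]+S[:i]):
  rot[0] = kettlecactus$
  rot[1] = ettlecactus$k
  rot[2] = ttlecactus$ke
  rot[3] = tlecactus$ket
  rot[4] = lecactus$kett
  rot[5] = ecactus$kettl
  rot[6] = cactus$kettle
  rot[7] = actus$kettlec
  rot[8] = ctus$kettleca
  rot[9] = tus$kettlecac
  rot[10] = us$kettlecact
  rot[11] = s$kettlecactu
  rot[12] = $kettlecactus
Sorted (with $ < everything):
  sorted[0] = $kettlecactus
  sorted[1] = actus$kettlec
  sorted[2] = cactus$kettle
  sorted[3] = ctus$kettleca
  sorted[4] = ecactus$kettl
  sorted[5] = ettlecactus$k
  sorted[6] = kettlecactus$
  sorted[7] = lecactus$kett
  sorted[8] = s$kettlecactu
  sorted[9] = tlecactus$ket
  sorted[10] = ttlecactus$ke
  sorted[11] = tus$kettlecac
  sorted[12] = us$kettlecact
sorted[3] = ctus$kettleca

Answer: ctus$kettleca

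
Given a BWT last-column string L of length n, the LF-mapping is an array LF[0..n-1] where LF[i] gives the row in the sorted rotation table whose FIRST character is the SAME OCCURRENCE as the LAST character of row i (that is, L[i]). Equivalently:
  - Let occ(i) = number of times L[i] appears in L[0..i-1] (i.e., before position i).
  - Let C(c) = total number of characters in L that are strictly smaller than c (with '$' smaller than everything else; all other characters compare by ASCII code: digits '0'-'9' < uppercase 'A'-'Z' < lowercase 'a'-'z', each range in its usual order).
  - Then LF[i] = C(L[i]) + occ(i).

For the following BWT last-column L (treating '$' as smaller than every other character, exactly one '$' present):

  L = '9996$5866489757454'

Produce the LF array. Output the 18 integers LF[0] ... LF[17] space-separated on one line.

Answer: 14 15 16 7 0 4 12 8 9 1 13 17 10 5 11 2 6 3

Derivation:
Char counts: '$':1, '4':3, '5':3, '6':3, '7':2, '8':2, '9':4
C (first-col start): C('$')=0, C('4')=1, C('5')=4, C('6')=7, C('7')=10, C('8')=12, C('9')=14
L[0]='9': occ=0, LF[0]=C('9')+0=14+0=14
L[1]='9': occ=1, LF[1]=C('9')+1=14+1=15
L[2]='9': occ=2, LF[2]=C('9')+2=14+2=16
L[3]='6': occ=0, LF[3]=C('6')+0=7+0=7
L[4]='$': occ=0, LF[4]=C('$')+0=0+0=0
L[5]='5': occ=0, LF[5]=C('5')+0=4+0=4
L[6]='8': occ=0, LF[6]=C('8')+0=12+0=12
L[7]='6': occ=1, LF[7]=C('6')+1=7+1=8
L[8]='6': occ=2, LF[8]=C('6')+2=7+2=9
L[9]='4': occ=0, LF[9]=C('4')+0=1+0=1
L[10]='8': occ=1, LF[10]=C('8')+1=12+1=13
L[11]='9': occ=3, LF[11]=C('9')+3=14+3=17
L[12]='7': occ=0, LF[12]=C('7')+0=10+0=10
L[13]='5': occ=1, LF[13]=C('5')+1=4+1=5
L[14]='7': occ=1, LF[14]=C('7')+1=10+1=11
L[15]='4': occ=1, LF[15]=C('4')+1=1+1=2
L[16]='5': occ=2, LF[16]=C('5')+2=4+2=6
L[17]='4': occ=2, LF[17]=C('4')+2=1+2=3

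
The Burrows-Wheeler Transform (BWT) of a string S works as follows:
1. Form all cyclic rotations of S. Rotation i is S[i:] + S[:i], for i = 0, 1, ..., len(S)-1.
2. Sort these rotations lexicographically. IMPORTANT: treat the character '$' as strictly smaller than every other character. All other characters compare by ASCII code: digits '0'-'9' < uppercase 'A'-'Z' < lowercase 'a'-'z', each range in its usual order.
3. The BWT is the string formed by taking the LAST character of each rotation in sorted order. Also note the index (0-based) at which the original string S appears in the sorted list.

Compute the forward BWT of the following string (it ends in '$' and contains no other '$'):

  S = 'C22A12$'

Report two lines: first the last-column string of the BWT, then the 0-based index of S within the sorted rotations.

Answer: 2A1C22$
6

Derivation:
All 7 rotations (rotation i = S[i:]+S[:i]):
  rot[0] = C22A12$
  rot[1] = 22A12$C
  rot[2] = 2A12$C2
  rot[3] = A12$C22
  rot[4] = 12$C22A
  rot[5] = 2$C22A1
  rot[6] = $C22A12
Sorted (with $ < everything):
  sorted[0] = $C22A12  (last char: '2')
  sorted[1] = 12$C22A  (last char: 'A')
  sorted[2] = 2$C22A1  (last char: '1')
  sorted[3] = 22A12$C  (last char: 'C')
  sorted[4] = 2A12$C2  (last char: '2')
  sorted[5] = A12$C22  (last char: '2')
  sorted[6] = C22A12$  (last char: '$')
Last column: 2A1C22$
Original string S is at sorted index 6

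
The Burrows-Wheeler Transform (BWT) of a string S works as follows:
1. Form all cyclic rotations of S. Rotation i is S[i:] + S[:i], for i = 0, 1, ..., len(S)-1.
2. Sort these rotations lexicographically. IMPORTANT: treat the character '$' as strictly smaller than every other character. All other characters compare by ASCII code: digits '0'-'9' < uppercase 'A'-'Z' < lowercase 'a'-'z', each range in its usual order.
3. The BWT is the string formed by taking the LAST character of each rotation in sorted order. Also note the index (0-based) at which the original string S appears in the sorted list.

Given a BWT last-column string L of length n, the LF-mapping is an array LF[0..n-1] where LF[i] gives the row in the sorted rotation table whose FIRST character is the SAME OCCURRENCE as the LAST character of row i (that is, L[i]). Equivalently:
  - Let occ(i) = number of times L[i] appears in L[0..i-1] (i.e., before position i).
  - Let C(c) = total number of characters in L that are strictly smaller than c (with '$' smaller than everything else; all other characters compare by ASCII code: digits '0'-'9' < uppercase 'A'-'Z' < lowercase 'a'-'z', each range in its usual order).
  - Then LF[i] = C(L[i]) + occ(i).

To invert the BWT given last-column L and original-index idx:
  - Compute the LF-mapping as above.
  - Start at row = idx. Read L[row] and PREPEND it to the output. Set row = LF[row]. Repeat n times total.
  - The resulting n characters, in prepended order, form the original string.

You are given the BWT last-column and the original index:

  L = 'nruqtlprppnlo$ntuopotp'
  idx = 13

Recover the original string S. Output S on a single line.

Answer: purotnpotulppoptrlnqn$

Derivation:
LF mapping: 3 15 20 14 17 1 9 16 10 11 4 2 6 0 5 18 21 7 12 8 19 13
Walk LF starting at row 13, prepending L[row]:
  step 1: row=13, L[13]='$', prepend. Next row=LF[13]=0
  step 2: row=0, L[0]='n', prepend. Next row=LF[0]=3
  step 3: row=3, L[3]='q', prepend. Next row=LF[3]=14
  step 4: row=14, L[14]='n', prepend. Next row=LF[14]=5
  step 5: row=5, L[5]='l', prepend. Next row=LF[5]=1
  step 6: row=1, L[1]='r', prepend. Next row=LF[1]=15
  step 7: row=15, L[15]='t', prepend. Next row=LF[15]=18
  step 8: row=18, L[18]='p', prepend. Next row=LF[18]=12
  step 9: row=12, L[12]='o', prepend. Next row=LF[12]=6
  step 10: row=6, L[6]='p', prepend. Next row=LF[6]=9
  step 11: row=9, L[9]='p', prepend. Next row=LF[9]=11
  step 12: row=11, L[11]='l', prepend. Next row=LF[11]=2
  step 13: row=2, L[2]='u', prepend. Next row=LF[2]=20
  step 14: row=20, L[20]='t', prepend. Next row=LF[20]=19
  step 15: row=19, L[19]='o', prepend. Next row=LF[19]=8
  step 16: row=8, L[8]='p', prepend. Next row=LF[8]=10
  step 17: row=10, L[10]='n', prepend. Next row=LF[10]=4
  step 18: row=4, L[4]='t', prepend. Next row=LF[4]=17
  step 19: row=17, L[17]='o', prepend. Next row=LF[17]=7
  step 20: row=7, L[7]='r', prepend. Next row=LF[7]=16
  step 21: row=16, L[16]='u', prepend. Next row=LF[16]=21
  step 22: row=21, L[21]='p', prepend. Next row=LF[21]=13
Reversed output: purotnpotulppoptrlnqn$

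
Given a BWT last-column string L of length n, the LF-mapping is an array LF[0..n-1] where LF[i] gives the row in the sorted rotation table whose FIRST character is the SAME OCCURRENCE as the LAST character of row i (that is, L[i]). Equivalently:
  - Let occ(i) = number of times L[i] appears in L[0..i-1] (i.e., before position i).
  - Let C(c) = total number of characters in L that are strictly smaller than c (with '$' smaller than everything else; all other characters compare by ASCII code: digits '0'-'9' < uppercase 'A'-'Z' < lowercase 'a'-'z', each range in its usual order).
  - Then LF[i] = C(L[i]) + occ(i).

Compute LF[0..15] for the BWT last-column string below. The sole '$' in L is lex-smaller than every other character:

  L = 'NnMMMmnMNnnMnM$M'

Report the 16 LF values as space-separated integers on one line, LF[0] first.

Answer: 8 11 1 2 3 10 12 4 9 13 14 5 15 6 0 7

Derivation:
Char counts: '$':1, 'M':7, 'N':2, 'm':1, 'n':5
C (first-col start): C('$')=0, C('M')=1, C('N')=8, C('m')=10, C('n')=11
L[0]='N': occ=0, LF[0]=C('N')+0=8+0=8
L[1]='n': occ=0, LF[1]=C('n')+0=11+0=11
L[2]='M': occ=0, LF[2]=C('M')+0=1+0=1
L[3]='M': occ=1, LF[3]=C('M')+1=1+1=2
L[4]='M': occ=2, LF[4]=C('M')+2=1+2=3
L[5]='m': occ=0, LF[5]=C('m')+0=10+0=10
L[6]='n': occ=1, LF[6]=C('n')+1=11+1=12
L[7]='M': occ=3, LF[7]=C('M')+3=1+3=4
L[8]='N': occ=1, LF[8]=C('N')+1=8+1=9
L[9]='n': occ=2, LF[9]=C('n')+2=11+2=13
L[10]='n': occ=3, LF[10]=C('n')+3=11+3=14
L[11]='M': occ=4, LF[11]=C('M')+4=1+4=5
L[12]='n': occ=4, LF[12]=C('n')+4=11+4=15
L[13]='M': occ=5, LF[13]=C('M')+5=1+5=6
L[14]='$': occ=0, LF[14]=C('$')+0=0+0=0
L[15]='M': occ=6, LF[15]=C('M')+6=1+6=7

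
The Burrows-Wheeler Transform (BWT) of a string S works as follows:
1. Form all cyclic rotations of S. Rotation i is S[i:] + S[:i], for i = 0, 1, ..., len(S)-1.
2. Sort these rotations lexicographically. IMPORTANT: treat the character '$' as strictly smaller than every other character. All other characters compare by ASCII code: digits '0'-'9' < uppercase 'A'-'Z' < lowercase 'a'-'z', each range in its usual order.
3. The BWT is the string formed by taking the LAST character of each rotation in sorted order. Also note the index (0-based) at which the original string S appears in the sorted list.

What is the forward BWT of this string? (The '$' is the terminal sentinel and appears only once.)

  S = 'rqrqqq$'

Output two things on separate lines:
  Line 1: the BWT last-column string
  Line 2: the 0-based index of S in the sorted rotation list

Answer: qqqrrq$
6

Derivation:
All 7 rotations (rotation i = S[i:]+S[:i]):
  rot[0] = rqrqqq$
  rot[1] = qrqqq$r
  rot[2] = rqqq$rq
  rot[3] = qqq$rqr
  rot[4] = qq$rqrq
  rot[5] = q$rqrqq
  rot[6] = $rqrqqq
Sorted (with $ < everything):
  sorted[0] = $rqrqqq  (last char: 'q')
  sorted[1] = q$rqrqq  (last char: 'q')
  sorted[2] = qq$rqrq  (last char: 'q')
  sorted[3] = qqq$rqr  (last char: 'r')
  sorted[4] = qrqqq$r  (last char: 'r')
  sorted[5] = rqqq$rq  (last char: 'q')
  sorted[6] = rqrqqq$  (last char: '$')
Last column: qqqrrq$
Original string S is at sorted index 6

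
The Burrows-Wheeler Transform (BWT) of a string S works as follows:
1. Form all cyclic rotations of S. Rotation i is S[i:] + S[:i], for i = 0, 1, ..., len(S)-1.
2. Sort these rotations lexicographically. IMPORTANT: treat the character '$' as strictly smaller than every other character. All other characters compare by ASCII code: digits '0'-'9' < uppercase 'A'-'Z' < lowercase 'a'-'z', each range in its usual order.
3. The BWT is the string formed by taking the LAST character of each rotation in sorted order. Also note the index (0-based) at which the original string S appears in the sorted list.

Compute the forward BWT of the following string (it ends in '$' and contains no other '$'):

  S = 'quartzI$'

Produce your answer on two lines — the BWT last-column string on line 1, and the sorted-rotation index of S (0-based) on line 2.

All 8 rotations (rotation i = S[i:]+S[:i]):
  rot[0] = quartzI$
  rot[1] = uartzI$q
  rot[2] = artzI$qu
  rot[3] = rtzI$qua
  rot[4] = tzI$quar
  rot[5] = zI$quart
  rot[6] = I$quartz
  rot[7] = $quartzI
Sorted (with $ < everything):
  sorted[0] = $quartzI  (last char: 'I')
  sorted[1] = I$quartz  (last char: 'z')
  sorted[2] = artzI$qu  (last char: 'u')
  sorted[3] = quartzI$  (last char: '$')
  sorted[4] = rtzI$qua  (last char: 'a')
  sorted[5] = tzI$quar  (last char: 'r')
  sorted[6] = uartzI$q  (last char: 'q')
  sorted[7] = zI$quart  (last char: 't')
Last column: Izu$arqt
Original string S is at sorted index 3

Answer: Izu$arqt
3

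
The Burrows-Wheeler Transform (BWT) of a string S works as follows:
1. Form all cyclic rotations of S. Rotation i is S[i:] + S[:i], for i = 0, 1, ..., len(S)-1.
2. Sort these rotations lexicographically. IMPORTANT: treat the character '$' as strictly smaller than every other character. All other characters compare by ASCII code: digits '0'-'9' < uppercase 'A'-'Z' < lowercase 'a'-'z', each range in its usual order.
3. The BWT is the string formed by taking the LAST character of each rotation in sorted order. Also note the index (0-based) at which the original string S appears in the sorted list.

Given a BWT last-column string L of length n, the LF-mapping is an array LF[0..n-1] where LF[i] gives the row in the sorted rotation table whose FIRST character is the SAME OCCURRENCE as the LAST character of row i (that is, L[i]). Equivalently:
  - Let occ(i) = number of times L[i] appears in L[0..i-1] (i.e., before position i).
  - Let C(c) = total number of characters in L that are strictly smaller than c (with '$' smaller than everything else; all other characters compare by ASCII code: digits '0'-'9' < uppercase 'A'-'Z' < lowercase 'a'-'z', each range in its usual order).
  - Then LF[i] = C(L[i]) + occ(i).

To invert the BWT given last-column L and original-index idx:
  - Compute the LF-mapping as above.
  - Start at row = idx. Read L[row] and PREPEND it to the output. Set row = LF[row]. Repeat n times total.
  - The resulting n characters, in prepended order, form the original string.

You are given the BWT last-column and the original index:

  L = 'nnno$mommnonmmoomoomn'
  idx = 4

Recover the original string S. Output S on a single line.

Answer: mnnnmmnooomonmmooomn$

Derivation:
LF mapping: 8 9 10 14 0 1 15 2 3 11 16 12 4 5 17 18 6 19 20 7 13
Walk LF starting at row 4, prepending L[row]:
  step 1: row=4, L[4]='$', prepend. Next row=LF[4]=0
  step 2: row=0, L[0]='n', prepend. Next row=LF[0]=8
  step 3: row=8, L[8]='m', prepend. Next row=LF[8]=3
  step 4: row=3, L[3]='o', prepend. Next row=LF[3]=14
  step 5: row=14, L[14]='o', prepend. Next row=LF[14]=17
  step 6: row=17, L[17]='o', prepend. Next row=LF[17]=19
  step 7: row=19, L[19]='m', prepend. Next row=LF[19]=7
  step 8: row=7, L[7]='m', prepend. Next row=LF[7]=2
  step 9: row=2, L[2]='n', prepend. Next row=LF[2]=10
  step 10: row=10, L[10]='o', prepend. Next row=LF[10]=16
  step 11: row=16, L[16]='m', prepend. Next row=LF[16]=6
  step 12: row=6, L[6]='o', prepend. Next row=LF[6]=15
  step 13: row=15, L[15]='o', prepend. Next row=LF[15]=18
  step 14: row=18, L[18]='o', prepend. Next row=LF[18]=20
  step 15: row=20, L[20]='n', prepend. Next row=LF[20]=13
  step 16: row=13, L[13]='m', prepend. Next row=LF[13]=5
  step 17: row=5, L[5]='m', prepend. Next row=LF[5]=1
  step 18: row=1, L[1]='n', prepend. Next row=LF[1]=9
  step 19: row=9, L[9]='n', prepend. Next row=LF[9]=11
  step 20: row=11, L[11]='n', prepend. Next row=LF[11]=12
  step 21: row=12, L[12]='m', prepend. Next row=LF[12]=4
Reversed output: mnnnmmnooomonmmooomn$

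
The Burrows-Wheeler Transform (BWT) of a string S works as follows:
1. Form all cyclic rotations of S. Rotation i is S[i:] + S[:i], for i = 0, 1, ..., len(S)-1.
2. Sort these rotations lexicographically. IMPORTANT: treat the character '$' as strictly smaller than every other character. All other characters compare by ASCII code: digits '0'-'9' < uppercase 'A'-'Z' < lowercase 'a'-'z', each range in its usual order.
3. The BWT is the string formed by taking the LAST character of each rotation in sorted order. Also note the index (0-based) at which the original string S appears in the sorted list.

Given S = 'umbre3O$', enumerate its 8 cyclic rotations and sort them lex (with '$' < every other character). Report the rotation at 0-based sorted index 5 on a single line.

All 8 rotations (rotation i = S[i:]+S[:i]):
  rot[0] = umbre3O$
  rot[1] = mbre3O$u
  rot[2] = bre3O$um
  rot[3] = re3O$umb
  rot[4] = e3O$umbr
  rot[5] = 3O$umbre
  rot[6] = O$umbre3
  rot[7] = $umbre3O
Sorted (with $ < everything):
  sorted[0] = $umbre3O
  sorted[1] = 3O$umbre
  sorted[2] = O$umbre3
  sorted[3] = bre3O$um
  sorted[4] = e3O$umbr
  sorted[5] = mbre3O$u
  sorted[6] = re3O$umb
  sorted[7] = umbre3O$
sorted[5] = mbre3O$u

Answer: mbre3O$u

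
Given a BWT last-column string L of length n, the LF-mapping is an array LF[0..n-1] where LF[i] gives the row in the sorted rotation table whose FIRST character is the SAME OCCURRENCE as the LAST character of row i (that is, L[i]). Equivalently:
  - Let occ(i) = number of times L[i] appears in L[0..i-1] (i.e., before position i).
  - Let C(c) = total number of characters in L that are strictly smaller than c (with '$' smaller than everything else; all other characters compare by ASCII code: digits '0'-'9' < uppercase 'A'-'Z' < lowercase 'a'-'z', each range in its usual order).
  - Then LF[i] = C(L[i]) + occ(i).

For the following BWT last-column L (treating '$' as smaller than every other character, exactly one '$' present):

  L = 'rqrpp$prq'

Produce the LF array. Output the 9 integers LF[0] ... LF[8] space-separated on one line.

Answer: 6 4 7 1 2 0 3 8 5

Derivation:
Char counts: '$':1, 'p':3, 'q':2, 'r':3
C (first-col start): C('$')=0, C('p')=1, C('q')=4, C('r')=6
L[0]='r': occ=0, LF[0]=C('r')+0=6+0=6
L[1]='q': occ=0, LF[1]=C('q')+0=4+0=4
L[2]='r': occ=1, LF[2]=C('r')+1=6+1=7
L[3]='p': occ=0, LF[3]=C('p')+0=1+0=1
L[4]='p': occ=1, LF[4]=C('p')+1=1+1=2
L[5]='$': occ=0, LF[5]=C('$')+0=0+0=0
L[6]='p': occ=2, LF[6]=C('p')+2=1+2=3
L[7]='r': occ=2, LF[7]=C('r')+2=6+2=8
L[8]='q': occ=1, LF[8]=C('q')+1=4+1=5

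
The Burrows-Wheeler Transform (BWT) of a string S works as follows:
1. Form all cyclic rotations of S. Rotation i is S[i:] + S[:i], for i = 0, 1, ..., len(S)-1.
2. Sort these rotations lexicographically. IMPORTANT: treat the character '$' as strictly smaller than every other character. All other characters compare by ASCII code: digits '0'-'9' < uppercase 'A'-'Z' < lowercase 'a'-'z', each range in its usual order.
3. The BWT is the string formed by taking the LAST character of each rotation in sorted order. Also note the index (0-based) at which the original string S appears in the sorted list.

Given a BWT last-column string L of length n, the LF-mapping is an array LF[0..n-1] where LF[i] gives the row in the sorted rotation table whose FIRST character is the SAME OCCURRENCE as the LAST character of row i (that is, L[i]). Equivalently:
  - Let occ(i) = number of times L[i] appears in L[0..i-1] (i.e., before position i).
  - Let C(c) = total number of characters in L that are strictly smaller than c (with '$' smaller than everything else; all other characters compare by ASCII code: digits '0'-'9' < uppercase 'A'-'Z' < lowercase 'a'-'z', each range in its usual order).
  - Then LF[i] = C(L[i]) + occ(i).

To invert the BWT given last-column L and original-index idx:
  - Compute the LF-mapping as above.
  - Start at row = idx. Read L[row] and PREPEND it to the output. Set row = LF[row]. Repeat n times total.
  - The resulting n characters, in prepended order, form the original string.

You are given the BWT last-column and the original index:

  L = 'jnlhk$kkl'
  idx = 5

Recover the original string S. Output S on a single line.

LF mapping: 2 8 6 1 3 0 4 5 7
Walk LF starting at row 5, prepending L[row]:
  step 1: row=5, L[5]='$', prepend. Next row=LF[5]=0
  step 2: row=0, L[0]='j', prepend. Next row=LF[0]=2
  step 3: row=2, L[2]='l', prepend. Next row=LF[2]=6
  step 4: row=6, L[6]='k', prepend. Next row=LF[6]=4
  step 5: row=4, L[4]='k', prepend. Next row=LF[4]=3
  step 6: row=3, L[3]='h', prepend. Next row=LF[3]=1
  step 7: row=1, L[1]='n', prepend. Next row=LF[1]=8
  step 8: row=8, L[8]='l', prepend. Next row=LF[8]=7
  step 9: row=7, L[7]='k', prepend. Next row=LF[7]=5
Reversed output: klnhkklj$

Answer: klnhkklj$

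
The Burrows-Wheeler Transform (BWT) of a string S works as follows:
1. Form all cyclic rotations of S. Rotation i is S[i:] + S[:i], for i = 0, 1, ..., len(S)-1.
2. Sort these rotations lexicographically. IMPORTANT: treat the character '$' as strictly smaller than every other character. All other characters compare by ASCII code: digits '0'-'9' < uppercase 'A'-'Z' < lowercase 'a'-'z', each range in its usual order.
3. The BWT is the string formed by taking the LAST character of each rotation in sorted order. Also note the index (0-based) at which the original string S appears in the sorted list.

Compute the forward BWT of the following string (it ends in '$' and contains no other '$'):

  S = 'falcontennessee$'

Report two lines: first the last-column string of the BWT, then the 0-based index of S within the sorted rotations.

All 16 rotations (rotation i = S[i:]+S[:i]):
  rot[0] = falcontennessee$
  rot[1] = alcontennessee$f
  rot[2] = lcontennessee$fa
  rot[3] = contennessee$fal
  rot[4] = ontennessee$falc
  rot[5] = ntennessee$falco
  rot[6] = tennessee$falcon
  rot[7] = ennessee$falcont
  rot[8] = nnessee$falconte
  rot[9] = nessee$falconten
  rot[10] = essee$falcontenn
  rot[11] = ssee$falcontenne
  rot[12] = see$falcontennes
  rot[13] = ee$falcontenness
  rot[14] = e$falcontennesse
  rot[15] = $falcontennessee
Sorted (with $ < everything):
  sorted[0] = $falcontennessee  (last char: 'e')
  sorted[1] = alcontennessee$f  (last char: 'f')
  sorted[2] = contennessee$fal  (last char: 'l')
  sorted[3] = e$falcontennesse  (last char: 'e')
  sorted[4] = ee$falcontenness  (last char: 's')
  sorted[5] = ennessee$falcont  (last char: 't')
  sorted[6] = essee$falcontenn  (last char: 'n')
  sorted[7] = falcontennessee$  (last char: '$')
  sorted[8] = lcontennessee$fa  (last char: 'a')
  sorted[9] = nessee$falconten  (last char: 'n')
  sorted[10] = nnessee$falconte  (last char: 'e')
  sorted[11] = ntennessee$falco  (last char: 'o')
  sorted[12] = ontennessee$falc  (last char: 'c')
  sorted[13] = see$falcontennes  (last char: 's')
  sorted[14] = ssee$falcontenne  (last char: 'e')
  sorted[15] = tennessee$falcon  (last char: 'n')
Last column: eflestn$aneocsen
Original string S is at sorted index 7

Answer: eflestn$aneocsen
7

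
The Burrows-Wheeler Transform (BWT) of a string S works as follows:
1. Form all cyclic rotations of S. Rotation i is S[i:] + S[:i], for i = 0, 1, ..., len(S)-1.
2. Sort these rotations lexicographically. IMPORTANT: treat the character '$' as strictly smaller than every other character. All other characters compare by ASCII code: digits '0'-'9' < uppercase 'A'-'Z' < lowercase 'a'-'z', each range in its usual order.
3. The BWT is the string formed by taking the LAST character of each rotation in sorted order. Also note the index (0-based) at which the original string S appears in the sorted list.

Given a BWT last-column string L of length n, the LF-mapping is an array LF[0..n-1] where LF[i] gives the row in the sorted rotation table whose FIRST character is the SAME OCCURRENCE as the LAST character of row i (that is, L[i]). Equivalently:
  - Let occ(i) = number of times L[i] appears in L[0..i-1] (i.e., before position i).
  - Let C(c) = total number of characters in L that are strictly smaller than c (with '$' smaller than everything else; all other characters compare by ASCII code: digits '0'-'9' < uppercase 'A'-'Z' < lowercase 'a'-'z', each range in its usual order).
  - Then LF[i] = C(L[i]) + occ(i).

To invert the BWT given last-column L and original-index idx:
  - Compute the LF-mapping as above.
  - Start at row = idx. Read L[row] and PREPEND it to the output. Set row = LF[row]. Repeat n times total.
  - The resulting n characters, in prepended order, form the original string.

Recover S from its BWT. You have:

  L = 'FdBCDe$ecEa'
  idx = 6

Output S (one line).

Answer: aecdBCDEeF$

Derivation:
LF mapping: 5 8 1 2 3 9 0 10 7 4 6
Walk LF starting at row 6, prepending L[row]:
  step 1: row=6, L[6]='$', prepend. Next row=LF[6]=0
  step 2: row=0, L[0]='F', prepend. Next row=LF[0]=5
  step 3: row=5, L[5]='e', prepend. Next row=LF[5]=9
  step 4: row=9, L[9]='E', prepend. Next row=LF[9]=4
  step 5: row=4, L[4]='D', prepend. Next row=LF[4]=3
  step 6: row=3, L[3]='C', prepend. Next row=LF[3]=2
  step 7: row=2, L[2]='B', prepend. Next row=LF[2]=1
  step 8: row=1, L[1]='d', prepend. Next row=LF[1]=8
  step 9: row=8, L[8]='c', prepend. Next row=LF[8]=7
  step 10: row=7, L[7]='e', prepend. Next row=LF[7]=10
  step 11: row=10, L[10]='a', prepend. Next row=LF[10]=6
Reversed output: aecdBCDEeF$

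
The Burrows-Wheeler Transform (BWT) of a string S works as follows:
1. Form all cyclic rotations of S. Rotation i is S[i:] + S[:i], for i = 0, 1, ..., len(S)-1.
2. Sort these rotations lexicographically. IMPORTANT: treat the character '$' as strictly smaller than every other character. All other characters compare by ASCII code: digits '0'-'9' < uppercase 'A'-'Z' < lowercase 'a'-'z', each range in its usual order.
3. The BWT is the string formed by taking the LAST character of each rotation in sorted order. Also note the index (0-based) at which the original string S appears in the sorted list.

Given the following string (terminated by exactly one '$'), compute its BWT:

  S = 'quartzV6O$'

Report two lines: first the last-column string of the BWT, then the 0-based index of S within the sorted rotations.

All 10 rotations (rotation i = S[i:]+S[:i]):
  rot[0] = quartzV6O$
  rot[1] = uartzV6O$q
  rot[2] = artzV6O$qu
  rot[3] = rtzV6O$qua
  rot[4] = tzV6O$quar
  rot[5] = zV6O$quart
  rot[6] = V6O$quartz
  rot[7] = 6O$quartzV
  rot[8] = O$quartzV6
  rot[9] = $quartzV6O
Sorted (with $ < everything):
  sorted[0] = $quartzV6O  (last char: 'O')
  sorted[1] = 6O$quartzV  (last char: 'V')
  sorted[2] = O$quartzV6  (last char: '6')
  sorted[3] = V6O$quartz  (last char: 'z')
  sorted[4] = artzV6O$qu  (last char: 'u')
  sorted[5] = quartzV6O$  (last char: '$')
  sorted[6] = rtzV6O$qua  (last char: 'a')
  sorted[7] = tzV6O$quar  (last char: 'r')
  sorted[8] = uartzV6O$q  (last char: 'q')
  sorted[9] = zV6O$quart  (last char: 't')
Last column: OV6zu$arqt
Original string S is at sorted index 5

Answer: OV6zu$arqt
5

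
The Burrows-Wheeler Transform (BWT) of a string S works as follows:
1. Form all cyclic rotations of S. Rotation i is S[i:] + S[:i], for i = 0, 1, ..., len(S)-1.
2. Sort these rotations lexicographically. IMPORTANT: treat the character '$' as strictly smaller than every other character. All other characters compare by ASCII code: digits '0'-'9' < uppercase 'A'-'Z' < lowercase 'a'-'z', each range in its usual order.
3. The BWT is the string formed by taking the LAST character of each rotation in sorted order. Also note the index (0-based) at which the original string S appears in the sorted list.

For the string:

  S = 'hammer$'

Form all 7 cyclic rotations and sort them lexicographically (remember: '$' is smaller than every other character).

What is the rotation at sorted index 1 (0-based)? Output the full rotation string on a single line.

Answer: ammer$h

Derivation:
All 7 rotations (rotation i = S[i:]+S[:i]):
  rot[0] = hammer$
  rot[1] = ammer$h
  rot[2] = mmer$ha
  rot[3] = mer$ham
  rot[4] = er$hamm
  rot[5] = r$hamme
  rot[6] = $hammer
Sorted (with $ < everything):
  sorted[0] = $hammer
  sorted[1] = ammer$h
  sorted[2] = er$hamm
  sorted[3] = hammer$
  sorted[4] = mer$ham
  sorted[5] = mmer$ha
  sorted[6] = r$hamme
sorted[1] = ammer$h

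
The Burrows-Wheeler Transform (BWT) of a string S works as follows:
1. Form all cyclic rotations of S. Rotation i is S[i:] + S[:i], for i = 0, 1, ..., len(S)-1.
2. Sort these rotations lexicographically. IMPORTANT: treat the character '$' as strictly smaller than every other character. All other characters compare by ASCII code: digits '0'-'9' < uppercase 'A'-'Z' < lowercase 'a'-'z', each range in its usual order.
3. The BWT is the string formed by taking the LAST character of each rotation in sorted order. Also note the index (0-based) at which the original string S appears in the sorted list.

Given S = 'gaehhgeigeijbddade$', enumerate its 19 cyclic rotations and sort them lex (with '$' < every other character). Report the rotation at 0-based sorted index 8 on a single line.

Answer: ehhgeigeijbddade$ga

Derivation:
All 19 rotations (rotation i = S[i:]+S[:i]):
  rot[0] = gaehhgeigeijbddade$
  rot[1] = aehhgeigeijbddade$g
  rot[2] = ehhgeigeijbddade$ga
  rot[3] = hhgeigeijbddade$gae
  rot[4] = hgeigeijbddade$gaeh
  rot[5] = geigeijbddade$gaehh
  rot[6] = eigeijbddade$gaehhg
  rot[7] = igeijbddade$gaehhge
  rot[8] = geijbddade$gaehhgei
  rot[9] = eijbddade$gaehhgeig
  rot[10] = ijbddade$gaehhgeige
  rot[11] = jbddade$gaehhgeigei
  rot[12] = bddade$gaehhgeigeij
  rot[13] = ddade$gaehhgeigeijb
  rot[14] = dade$gaehhgeigeijbd
  rot[15] = ade$gaehhgeigeijbdd
  rot[16] = de$gaehhgeigeijbdda
  rot[17] = e$gaehhgeigeijbddad
  rot[18] = $gaehhgeigeijbddade
Sorted (with $ < everything):
  sorted[0] = $gaehhgeigeijbddade
  sorted[1] = ade$gaehhgeigeijbdd
  sorted[2] = aehhgeigeijbddade$g
  sorted[3] = bddade$gaehhgeigeij
  sorted[4] = dade$gaehhgeigeijbd
  sorted[5] = ddade$gaehhgeigeijb
  sorted[6] = de$gaehhgeigeijbdda
  sorted[7] = e$gaehhgeigeijbddad
  sorted[8] = ehhgeigeijbddade$ga
  sorted[9] = eigeijbddade$gaehhg
  sorted[10] = eijbddade$gaehhgeig
  sorted[11] = gaehhgeigeijbddade$
  sorted[12] = geigeijbddade$gaehh
  sorted[13] = geijbddade$gaehhgei
  sorted[14] = hgeigeijbddade$gaeh
  sorted[15] = hhgeigeijbddade$gae
  sorted[16] = igeijbddade$gaehhge
  sorted[17] = ijbddade$gaehhgeige
  sorted[18] = jbddade$gaehhgeigei
sorted[8] = ehhgeigeijbddade$ga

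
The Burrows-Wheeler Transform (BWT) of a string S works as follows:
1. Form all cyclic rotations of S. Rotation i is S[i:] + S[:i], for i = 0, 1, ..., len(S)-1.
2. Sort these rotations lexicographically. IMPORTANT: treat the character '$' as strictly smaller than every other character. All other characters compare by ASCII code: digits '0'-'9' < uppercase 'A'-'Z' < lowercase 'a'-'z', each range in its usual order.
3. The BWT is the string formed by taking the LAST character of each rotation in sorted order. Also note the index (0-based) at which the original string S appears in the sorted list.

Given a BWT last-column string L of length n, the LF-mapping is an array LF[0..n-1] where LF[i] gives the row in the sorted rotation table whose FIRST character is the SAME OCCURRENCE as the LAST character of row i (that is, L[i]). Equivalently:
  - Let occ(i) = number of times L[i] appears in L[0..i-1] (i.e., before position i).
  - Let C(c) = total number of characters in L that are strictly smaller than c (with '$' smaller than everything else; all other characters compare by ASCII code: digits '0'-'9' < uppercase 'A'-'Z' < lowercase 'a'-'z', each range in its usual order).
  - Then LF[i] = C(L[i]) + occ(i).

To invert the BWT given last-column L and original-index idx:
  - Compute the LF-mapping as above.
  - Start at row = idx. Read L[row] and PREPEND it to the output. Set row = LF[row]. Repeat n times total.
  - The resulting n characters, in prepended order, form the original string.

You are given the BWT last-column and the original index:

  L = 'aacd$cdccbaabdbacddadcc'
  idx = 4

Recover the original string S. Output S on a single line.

Answer: acacddadcbcbbccdddacaa$

Derivation:
LF mapping: 1 2 10 17 0 11 18 12 13 7 3 4 8 19 9 5 14 20 21 6 22 15 16
Walk LF starting at row 4, prepending L[row]:
  step 1: row=4, L[4]='$', prepend. Next row=LF[4]=0
  step 2: row=0, L[0]='a', prepend. Next row=LF[0]=1
  step 3: row=1, L[1]='a', prepend. Next row=LF[1]=2
  step 4: row=2, L[2]='c', prepend. Next row=LF[2]=10
  step 5: row=10, L[10]='a', prepend. Next row=LF[10]=3
  step 6: row=3, L[3]='d', prepend. Next row=LF[3]=17
  step 7: row=17, L[17]='d', prepend. Next row=LF[17]=20
  step 8: row=20, L[20]='d', prepend. Next row=LF[20]=22
  step 9: row=22, L[22]='c', prepend. Next row=LF[22]=16
  step 10: row=16, L[16]='c', prepend. Next row=LF[16]=14
  step 11: row=14, L[14]='b', prepend. Next row=LF[14]=9
  step 12: row=9, L[9]='b', prepend. Next row=LF[9]=7
  step 13: row=7, L[7]='c', prepend. Next row=LF[7]=12
  step 14: row=12, L[12]='b', prepend. Next row=LF[12]=8
  step 15: row=8, L[8]='c', prepend. Next row=LF[8]=13
  step 16: row=13, L[13]='d', prepend. Next row=LF[13]=19
  step 17: row=19, L[19]='a', prepend. Next row=LF[19]=6
  step 18: row=6, L[6]='d', prepend. Next row=LF[6]=18
  step 19: row=18, L[18]='d', prepend. Next row=LF[18]=21
  step 20: row=21, L[21]='c', prepend. Next row=LF[21]=15
  step 21: row=15, L[15]='a', prepend. Next row=LF[15]=5
  step 22: row=5, L[5]='c', prepend. Next row=LF[5]=11
  step 23: row=11, L[11]='a', prepend. Next row=LF[11]=4
Reversed output: acacddadcbcbbccdddacaa$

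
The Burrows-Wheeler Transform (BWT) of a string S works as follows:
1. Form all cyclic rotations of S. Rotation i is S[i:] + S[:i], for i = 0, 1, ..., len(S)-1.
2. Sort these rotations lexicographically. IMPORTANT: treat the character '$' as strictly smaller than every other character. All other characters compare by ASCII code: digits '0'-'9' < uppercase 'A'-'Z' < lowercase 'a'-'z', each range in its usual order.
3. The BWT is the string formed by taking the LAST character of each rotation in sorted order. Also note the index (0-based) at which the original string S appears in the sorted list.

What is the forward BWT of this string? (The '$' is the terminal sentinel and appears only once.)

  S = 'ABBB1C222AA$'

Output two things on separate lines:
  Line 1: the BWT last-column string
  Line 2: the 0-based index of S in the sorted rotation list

All 12 rotations (rotation i = S[i:]+S[:i]):
  rot[0] = ABBB1C222AA$
  rot[1] = BBB1C222AA$A
  rot[2] = BB1C222AA$AB
  rot[3] = B1C222AA$ABB
  rot[4] = 1C222AA$ABBB
  rot[5] = C222AA$ABBB1
  rot[6] = 222AA$ABBB1C
  rot[7] = 22AA$ABBB1C2
  rot[8] = 2AA$ABBB1C22
  rot[9] = AA$ABBB1C222
  rot[10] = A$ABBB1C222A
  rot[11] = $ABBB1C222AA
Sorted (with $ < everything):
  sorted[0] = $ABBB1C222AA  (last char: 'A')
  sorted[1] = 1C222AA$ABBB  (last char: 'B')
  sorted[2] = 222AA$ABBB1C  (last char: 'C')
  sorted[3] = 22AA$ABBB1C2  (last char: '2')
  sorted[4] = 2AA$ABBB1C22  (last char: '2')
  sorted[5] = A$ABBB1C222A  (last char: 'A')
  sorted[6] = AA$ABBB1C222  (last char: '2')
  sorted[7] = ABBB1C222AA$  (last char: '$')
  sorted[8] = B1C222AA$ABB  (last char: 'B')
  sorted[9] = BB1C222AA$AB  (last char: 'B')
  sorted[10] = BBB1C222AA$A  (last char: 'A')
  sorted[11] = C222AA$ABBB1  (last char: '1')
Last column: ABC22A2$BBA1
Original string S is at sorted index 7

Answer: ABC22A2$BBA1
7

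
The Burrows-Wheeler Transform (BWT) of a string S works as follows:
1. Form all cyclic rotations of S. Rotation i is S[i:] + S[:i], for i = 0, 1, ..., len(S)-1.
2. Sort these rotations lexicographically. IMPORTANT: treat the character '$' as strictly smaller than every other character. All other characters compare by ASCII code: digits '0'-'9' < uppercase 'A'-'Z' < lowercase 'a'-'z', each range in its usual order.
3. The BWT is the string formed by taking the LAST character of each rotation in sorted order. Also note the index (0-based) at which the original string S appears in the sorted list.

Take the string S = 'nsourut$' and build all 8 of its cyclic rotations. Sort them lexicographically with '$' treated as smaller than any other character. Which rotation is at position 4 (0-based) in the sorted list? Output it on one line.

Answer: sourut$n

Derivation:
All 8 rotations (rotation i = S[i:]+S[:i]):
  rot[0] = nsourut$
  rot[1] = sourut$n
  rot[2] = ourut$ns
  rot[3] = urut$nso
  rot[4] = rut$nsou
  rot[5] = ut$nsour
  rot[6] = t$nsouru
  rot[7] = $nsourut
Sorted (with $ < everything):
  sorted[0] = $nsourut
  sorted[1] = nsourut$
  sorted[2] = ourut$ns
  sorted[3] = rut$nsou
  sorted[4] = sourut$n
  sorted[5] = t$nsouru
  sorted[6] = urut$nso
  sorted[7] = ut$nsour
sorted[4] = sourut$n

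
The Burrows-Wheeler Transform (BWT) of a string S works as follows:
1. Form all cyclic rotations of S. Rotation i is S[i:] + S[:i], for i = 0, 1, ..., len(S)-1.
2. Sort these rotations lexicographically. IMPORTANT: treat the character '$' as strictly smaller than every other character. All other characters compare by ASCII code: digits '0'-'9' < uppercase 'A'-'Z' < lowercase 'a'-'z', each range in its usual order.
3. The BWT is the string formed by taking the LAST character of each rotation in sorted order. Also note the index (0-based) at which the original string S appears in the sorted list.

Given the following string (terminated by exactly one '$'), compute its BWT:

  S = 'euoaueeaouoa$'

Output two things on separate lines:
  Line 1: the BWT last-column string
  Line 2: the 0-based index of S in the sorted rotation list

All 13 rotations (rotation i = S[i:]+S[:i]):
  rot[0] = euoaueeaouoa$
  rot[1] = uoaueeaouoa$e
  rot[2] = oaueeaouoa$eu
  rot[3] = aueeaouoa$euo
  rot[4] = ueeaouoa$euoa
  rot[5] = eeaouoa$euoau
  rot[6] = eaouoa$euoaue
  rot[7] = aouoa$euoauee
  rot[8] = ouoa$euoaueea
  rot[9] = uoa$euoaueeao
  rot[10] = oa$euoaueeaou
  rot[11] = a$euoaueeaouo
  rot[12] = $euoaueeaouoa
Sorted (with $ < everything):
  sorted[0] = $euoaueeaouoa  (last char: 'a')
  sorted[1] = a$euoaueeaouo  (last char: 'o')
  sorted[2] = aouoa$euoauee  (last char: 'e')
  sorted[3] = aueeaouoa$euo  (last char: 'o')
  sorted[4] = eaouoa$euoaue  (last char: 'e')
  sorted[5] = eeaouoa$euoau  (last char: 'u')
  sorted[6] = euoaueeaouoa$  (last char: '$')
  sorted[7] = oa$euoaueeaou  (last char: 'u')
  sorted[8] = oaueeaouoa$eu  (last char: 'u')
  sorted[9] = ouoa$euoaueea  (last char: 'a')
  sorted[10] = ueeaouoa$euoa  (last char: 'a')
  sorted[11] = uoa$euoaueeao  (last char: 'o')
  sorted[12] = uoaueeaouoa$e  (last char: 'e')
Last column: aoeoeu$uuaaoe
Original string S is at sorted index 6

Answer: aoeoeu$uuaaoe
6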